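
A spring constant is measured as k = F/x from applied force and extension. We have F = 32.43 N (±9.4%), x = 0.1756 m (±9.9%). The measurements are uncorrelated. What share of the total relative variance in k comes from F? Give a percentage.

47.4%

(δk/k)² = (1·δF/F)² + (-1·δx/x)²
  F term: (1×0.0940)² = 0.00884
  x term: (-1×0.0990)² = 0.00980
Total = 0.0186. Share from F = 0.00884/0.0186 = 0.474.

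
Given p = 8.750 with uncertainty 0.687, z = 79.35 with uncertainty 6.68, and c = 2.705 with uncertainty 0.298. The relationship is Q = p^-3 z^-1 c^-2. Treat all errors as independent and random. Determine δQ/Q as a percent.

For a monomial Q ∝ p^-3, z^-1, c^-2, fractional errors add in quadrature:
  (-3·δp/p)² = (-3×0.0785)² = 0.0555;  (-1·δz/z)² = (-1×0.0842)² = 0.00709;  (-2·δc/c)² = (-2×0.110)² = 0.0485
δQ/Q = √(0.111) = 0.333

33.3%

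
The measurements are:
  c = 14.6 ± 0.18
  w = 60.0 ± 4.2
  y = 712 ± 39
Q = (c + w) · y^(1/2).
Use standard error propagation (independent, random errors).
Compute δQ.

Let u = c + w = 74.6. δu = √(δc² + δw²) = √(0.0324 + 17.6) = 4.20, so δu/u = 0.0564.
Q is then a monomial in u, y:
δQ/Q = √((δu/u)² + (½·δy/y)²) = √(0.00318 + 0.000750) = 0.0627
Q = 1990, so δQ = 0.0627 × 1990 = 125.

125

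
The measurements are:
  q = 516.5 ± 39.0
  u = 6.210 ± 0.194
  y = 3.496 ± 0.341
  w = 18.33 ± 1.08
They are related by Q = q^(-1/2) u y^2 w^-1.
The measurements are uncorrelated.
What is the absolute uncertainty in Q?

Relative error in a monomial: (δQ/Q)² = Σ (nᵢ · δxᵢ/xᵢ)².
  (−½·δq/q)² = (-0.5×0.0755)² = 0.00143;  (1·δu/u)² = (1×0.0312)² = 0.000976;  (2·δy/y)² = (2×0.0975)² = 0.0381;  (-1·δw/w)² = (-1×0.0589)² = 0.00347
δQ/Q = √(0.0439) = 0.210
Q = 0.1822, so δQ = 0.210 × 0.1822 = 0.0382.

0.0382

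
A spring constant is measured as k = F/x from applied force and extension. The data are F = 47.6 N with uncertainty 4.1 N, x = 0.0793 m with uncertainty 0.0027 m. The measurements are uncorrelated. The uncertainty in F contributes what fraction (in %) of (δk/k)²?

(δk/k)² = (1·δF/F)² + (-1·δx/x)²
  F term: (1×0.0861)² = 0.00742
  x term: (-1×0.0340)² = 0.00116
Total = 0.00858. Share from F = 0.00742/0.00858 = 0.865.

86.5%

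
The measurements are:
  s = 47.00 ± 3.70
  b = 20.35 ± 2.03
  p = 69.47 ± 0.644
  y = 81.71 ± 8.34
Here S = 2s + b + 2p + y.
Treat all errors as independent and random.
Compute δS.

Absolute uncertainties add in quadrature for a linear combination:
  (2·δs)² = 54.8;  (δb)² = 4.12;  (2·δp)² = 1.66;  (δy)² = 69.6
δS = √(130) = 11.4

11.4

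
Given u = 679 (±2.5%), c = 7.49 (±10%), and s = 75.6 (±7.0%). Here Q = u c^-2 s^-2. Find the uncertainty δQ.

0.000520

Each factor contributes (exponent × relative error)² to (δQ/Q)²:
  (1·δu/u)² = (1×0.0250)² = 0.000625;  (-2·δc/c)² = (-2×0.100)² = 0.0400;  (-2·δs/s)² = (-2×0.0700)² = 0.0196
δQ/Q = √(0.0602) = 0.245
Q = 0.00212, so δQ = 0.245 × 0.00212 = 0.000520.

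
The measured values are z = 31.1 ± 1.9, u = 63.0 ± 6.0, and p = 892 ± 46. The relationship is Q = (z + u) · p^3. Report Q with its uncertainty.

Let w = z + u = 94.1. δw = √(δz² + δu²) = √(3.61 + 36.0) = 6.29, so δw/w = 0.0669.
Q is then a monomial in w, p:
δQ/Q = √((δw/w)² + (3·δp/p)²) = √(0.00447 + 0.0239) = 0.169
Q = 6.68e+10, so δQ = 0.169 × 6.68e+10 = 1.13e+10.

(6.68 ± 1.13) × 10^10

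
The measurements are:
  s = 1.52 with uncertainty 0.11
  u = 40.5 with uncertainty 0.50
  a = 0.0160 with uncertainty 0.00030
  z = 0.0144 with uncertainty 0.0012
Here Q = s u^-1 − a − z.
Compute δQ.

0.00302

Let p = s·u^-1 = 0.0375. δp/p = √((1·δs/s)² + (-1·δu/u)²) = √(0.00524 + 0.000152) = 0.0734, so δp = 0.00276.
Q = p − a − z: δQ = √(δp² + δa² + δz²) = √(7.59e-06 + 9e-08 + 1.44e-06) = 0.00302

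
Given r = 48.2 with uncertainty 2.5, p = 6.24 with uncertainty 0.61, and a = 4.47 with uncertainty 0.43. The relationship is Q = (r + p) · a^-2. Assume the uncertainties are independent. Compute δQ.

0.540

Let u = r + p = 54.4. δu = √(δr² + δp²) = √(6.25 + 0.372) = 2.57, so δu/u = 0.0473.
Q is then a monomial in u, a:
δQ/Q = √((δu/u)² + (-2·δa/a)²) = √(0.00223 + 0.0370) = 0.198
Q = 2.72, so δQ = 0.198 × 2.72 = 0.540.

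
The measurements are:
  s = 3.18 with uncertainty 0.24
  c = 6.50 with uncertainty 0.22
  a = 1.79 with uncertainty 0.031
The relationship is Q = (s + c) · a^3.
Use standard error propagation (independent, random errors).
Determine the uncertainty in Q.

3.44

Let u = s + c = 9.68. δu = √(δs² + δc²) = √(0.0576 + 0.0484) = 0.326, so δu/u = 0.0336.
Q is then a monomial in u, a:
δQ/Q = √((δu/u)² + (3·δa/a)²) = √(0.00113 + 0.00270) = 0.0619
Q = 55.5, so δQ = 0.0619 × 55.5 = 3.44.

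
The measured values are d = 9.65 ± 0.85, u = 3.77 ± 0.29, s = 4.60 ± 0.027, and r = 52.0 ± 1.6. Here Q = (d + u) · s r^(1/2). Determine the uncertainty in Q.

30.7

Let w = d + u = 13.4. δw = √(δd² + δu²) = √(0.722 + 0.0841) = 0.898, so δw/w = 0.0669.
Q is then a monomial in w, s, r:
δQ/Q = √((δw/w)² + (1·δs/s)² + (½·δr/r)²) = √(0.00448 + 3.45e-05 + 0.000237) = 0.0689
Q = 445, so δQ = 0.0689 × 445 = 30.7.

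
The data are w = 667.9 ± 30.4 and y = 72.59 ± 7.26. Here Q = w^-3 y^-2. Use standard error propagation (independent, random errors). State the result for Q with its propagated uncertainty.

Each factor contributes (exponent × relative error)² to (δQ/Q)²:
  (-3·δw/w)² = (-3×0.0455)² = 0.0186;  (-2·δy/y)² = (-2×0.100)² = 0.0400
δQ/Q = √(0.0587) = 0.242
Q = 6.37e-13, so δQ = 0.242 × 6.37e-13 = 1.54e-13.

(6.370 ± 1.54) × 10^-13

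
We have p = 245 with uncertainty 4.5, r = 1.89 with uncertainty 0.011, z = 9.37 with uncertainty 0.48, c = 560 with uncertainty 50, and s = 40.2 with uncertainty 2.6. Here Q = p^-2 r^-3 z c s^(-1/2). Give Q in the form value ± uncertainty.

Relative error in a monomial: (δQ/Q)² = Σ (nᵢ · δxᵢ/xᵢ)².
  (-2·δp/p)² = (-2×0.0184)² = 0.00135;  (-3·δr/r)² = (-3×0.00582)² = 0.000305;  (1·δz/z)² = (1×0.0512)² = 0.00262;  (1·δc/c)² = (1×0.0893)² = 0.00797;  (−½·δs/s)² = (-0.5×0.0647)² = 0.00105
δQ/Q = √(0.0133) = 0.115
Q = 0.00204, so δQ = 0.115 × 0.00204 = 0.000235.

0.00204 ± 0.000235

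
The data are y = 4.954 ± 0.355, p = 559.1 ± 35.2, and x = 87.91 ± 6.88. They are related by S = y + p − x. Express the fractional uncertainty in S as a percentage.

7.53%

Sums and differences: (δS)² = Σ (cᵢ δxᵢ)².
  (δy)² = 0.126;  (δp)² = 1240;  (δx)² = 47.3
δS = √(1290) = 35.9
S = 476.1, so δS/S = 35.9/476.1 = 0.0753.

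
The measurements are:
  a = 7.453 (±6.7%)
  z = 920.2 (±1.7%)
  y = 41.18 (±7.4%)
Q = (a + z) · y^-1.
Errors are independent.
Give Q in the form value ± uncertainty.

Let u = a + z = 927.7. δu = √(δa² + δz²) = √(0.249 + 245) = 15.7, so δu/u = 0.0169.
Q is then a monomial in u, y:
δQ/Q = √((δu/u)² + (-1·δy/y)²) = √(0.000285 + 0.00548) = 0.0759
Q = 22.53, so δQ = 0.0759 × 22.53 = 1.71.

22.53 ± 1.71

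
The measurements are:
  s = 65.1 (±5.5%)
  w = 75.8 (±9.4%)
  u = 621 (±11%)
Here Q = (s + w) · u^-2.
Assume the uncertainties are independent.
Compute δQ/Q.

0.227

Let h = s + w = 141. δh = √(δs² + δw²) = √(12.8 + 50.8) = 7.97, so δh/h = 0.0566.
Q is then a monomial in h, u:
δQ/Q = √((δh/h)² + (-2·δu/u)²) = √(0.00320 + 0.0484) = 0.227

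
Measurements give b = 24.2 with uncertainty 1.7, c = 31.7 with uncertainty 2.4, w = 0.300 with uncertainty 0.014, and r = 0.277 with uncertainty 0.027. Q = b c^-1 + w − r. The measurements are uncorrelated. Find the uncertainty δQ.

0.0845

Let p = b·c^-1 = 0.763. δp/p = √((1·δb/b)² + (-1·δc/c)²) = √(0.00493 + 0.00573) = 0.103, so δp = 0.0788.
Q = p + w − r: δQ = √(δp² + δw² + δr²) = √(0.00622 + 0.000196 + 0.000729) = 0.0845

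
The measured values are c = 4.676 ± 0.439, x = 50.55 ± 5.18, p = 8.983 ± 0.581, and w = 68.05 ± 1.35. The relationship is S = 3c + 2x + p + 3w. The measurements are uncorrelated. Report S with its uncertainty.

S is a linear combination, so absolute uncertainties add in quadrature:
  (3·δc)² = 1.73;  (2·δx)² = 107;  (δp)² = 0.338;  (3·δw)² = 16.4
δS = √(126) = 11.2
S = 328.3.

328.3 ± 11.2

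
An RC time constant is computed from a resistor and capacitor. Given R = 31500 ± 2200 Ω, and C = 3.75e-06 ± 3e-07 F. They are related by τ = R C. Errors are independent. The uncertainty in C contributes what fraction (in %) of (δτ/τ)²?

56.7%

(δτ/τ)² = (1·δR/R)² + (1·δC/C)²
  R term: (1×0.0698)² = 0.00488
  C term: (1×0.0800)² = 0.00640
Total = 0.0113. Share from C = 0.00640/0.0113 = 0.567.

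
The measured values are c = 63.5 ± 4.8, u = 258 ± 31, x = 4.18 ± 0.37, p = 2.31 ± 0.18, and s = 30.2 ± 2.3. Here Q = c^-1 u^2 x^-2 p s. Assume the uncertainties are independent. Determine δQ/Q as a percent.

32.7%

Relative error in a monomial: (δQ/Q)² = Σ (nᵢ · δxᵢ/xᵢ)².
  (-1·δc/c)² = (-1×0.0756)² = 0.00571;  (2·δu/u)² = (2×0.120)² = 0.0577;  (-2·δx/x)² = (-2×0.0885)² = 0.0313;  (1·δp/p)² = (1×0.0779)² = 0.00607;  (1·δs/s)² = (1×0.0762)² = 0.00580
δQ/Q = √(0.107) = 0.327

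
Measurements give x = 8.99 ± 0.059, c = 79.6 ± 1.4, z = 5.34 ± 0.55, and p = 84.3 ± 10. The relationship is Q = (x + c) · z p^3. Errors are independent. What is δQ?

Let u = x + c = 88.6. δu = √(δx² + δc²) = √(0.00348 + 1.96) = 1.40, so δu/u = 0.0158.
Q is then a monomial in u, z, p:
δQ/Q = √((δu/u)² + (1·δz/z)² + (3·δp/p)²) = √(0.000250 + 0.0106 + 0.127) = 0.371
Q = 2.83e+08, so δQ = 0.371 × 2.83e+08 = 1.05e+08.

1.05e+08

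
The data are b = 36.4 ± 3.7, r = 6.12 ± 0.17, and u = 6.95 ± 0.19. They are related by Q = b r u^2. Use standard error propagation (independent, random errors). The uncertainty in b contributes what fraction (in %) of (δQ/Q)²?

(δQ/Q)² = (1·δb/b)² + (1·δr/r)² + (2·δu/u)²
  b term: (1×0.102)² = 0.0103
  r term: (1×0.0278)² = 0.000772
  u term: (2×0.0273)² = 0.00299
Total = 0.0141. Share from b = 0.0103/0.0141 = 0.733.

73.3%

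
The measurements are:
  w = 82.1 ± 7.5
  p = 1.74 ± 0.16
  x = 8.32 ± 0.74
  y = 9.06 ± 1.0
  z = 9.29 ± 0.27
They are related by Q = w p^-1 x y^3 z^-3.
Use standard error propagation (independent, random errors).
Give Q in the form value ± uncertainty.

Relative error in a monomial: (δQ/Q)² = Σ (nᵢ · δxᵢ/xᵢ)².
  (1·δw/w)² = (1×0.0914)² = 0.00835;  (-1·δp/p)² = (-1×0.0920)² = 0.00846;  (1·δx/x)² = (1×0.0889)² = 0.00791;  (3·δy/y)² = (3×0.110)² = 0.110;  (-3·δz/z)² = (-3×0.0291)² = 0.00760
δQ/Q = √(0.142) = 0.377
Q = 364, so δQ = 0.377 × 364 = 137.

364 ± 137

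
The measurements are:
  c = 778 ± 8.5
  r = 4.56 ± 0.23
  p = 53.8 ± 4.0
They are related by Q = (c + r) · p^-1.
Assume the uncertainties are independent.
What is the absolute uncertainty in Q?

Let u = c + r = 783. δu = √(δc² + δr²) = √(72.2 + 0.0529) = 8.50, so δu/u = 0.0109.
Q is then a monomial in u, p:
δQ/Q = √((δu/u)² + (-1·δp/p)²) = √(0.000118 + 0.00553) = 0.0751
Q = 14.5, so δQ = 0.0751 × 14.5 = 1.09.

1.09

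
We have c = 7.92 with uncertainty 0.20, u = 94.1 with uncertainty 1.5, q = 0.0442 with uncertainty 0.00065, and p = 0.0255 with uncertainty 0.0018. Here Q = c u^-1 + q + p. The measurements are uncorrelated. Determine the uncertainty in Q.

Let w = c·u^-1 = 0.0842. δw/w = √((1·δc/c)² + (-1·δu/u)²) = √(0.000638 + 0.000254) = 0.0299, so δw = 0.00251.
Q = w + q + p: δQ = √(δw² + δq² + δp²) = √(6.32e-06 + 4.22e-07 + 3.24e-06) = 0.00316

0.00316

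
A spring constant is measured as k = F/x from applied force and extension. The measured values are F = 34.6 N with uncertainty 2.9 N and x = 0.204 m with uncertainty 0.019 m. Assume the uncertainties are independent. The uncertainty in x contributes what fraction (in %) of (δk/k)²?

55.3%

(δk/k)² = (1·δF/F)² + (-1·δx/x)²
  F term: (1×0.0838)² = 0.00702
  x term: (-1×0.0931)² = 0.00867
Total = 0.0157. Share from x = 0.00867/0.0157 = 0.553.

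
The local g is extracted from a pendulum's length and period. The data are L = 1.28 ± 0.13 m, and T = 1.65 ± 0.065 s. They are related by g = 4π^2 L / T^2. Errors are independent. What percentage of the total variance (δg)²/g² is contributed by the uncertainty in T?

37.6%

(δg/g)² = (1·δL/L)² + (-2·δT/T)²
  L term: (1×0.102)² = 0.0103
  T term: (-2×0.0394)² = 0.00621
Total = 0.0165. Share from T = 0.00621/0.0165 = 0.376.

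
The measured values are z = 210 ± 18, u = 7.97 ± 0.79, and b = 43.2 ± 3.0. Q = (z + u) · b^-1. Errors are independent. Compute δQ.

0.545

Let w = z + u = 218. δw = √(δz² + δu²) = √(324 + 0.624) = 18.0, so δw/w = 0.0827.
Q is then a monomial in w, b:
δQ/Q = √((δw/w)² + (-1·δb/b)²) = √(0.00683 + 0.00482) = 0.108
Q = 5.05, so δQ = 0.108 × 5.05 = 0.545.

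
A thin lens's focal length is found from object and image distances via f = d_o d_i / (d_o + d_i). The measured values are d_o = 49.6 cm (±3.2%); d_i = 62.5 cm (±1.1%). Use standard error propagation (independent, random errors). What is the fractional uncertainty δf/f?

∂f/∂d_o = (d_i/(d_o+d_i))² = 0.311;  ∂f/∂d_i = (d_o/(d_o+d_i))² = 0.196
δf = √((∂f/∂d_o · δd_o)² + (∂f/∂d_i · δd_i)²) = √(0.243 + 0.0181) = 0.511 cm
f = 27.7 cm, so δf/f = 0.511/27.7 = 0.0185.

0.0185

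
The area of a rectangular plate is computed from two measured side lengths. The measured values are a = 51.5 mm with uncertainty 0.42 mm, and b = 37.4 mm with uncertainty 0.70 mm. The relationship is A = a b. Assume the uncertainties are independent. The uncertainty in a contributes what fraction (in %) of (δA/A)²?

(δA/A)² = (1·δa/a)² + (1·δb/b)²
  a term: (1×0.00816)² = 6.65e-05
  b term: (1×0.0187)² = 0.000350
Total = 0.000417. Share from a = 6.65e-05/0.000417 = 0.160.

16.0%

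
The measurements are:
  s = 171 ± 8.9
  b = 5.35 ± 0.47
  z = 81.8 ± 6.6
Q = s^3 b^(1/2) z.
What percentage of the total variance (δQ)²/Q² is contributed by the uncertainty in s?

(δQ/Q)² = (3·δs/s)² + (½·δb/b)² + (1·δz/z)²
  s term: (3×0.0520)² = 0.0244
  b term: (0.5×0.0879)² = 0.00193
  z term: (1×0.0807)² = 0.00651
Total = 0.0328. Share from s = 0.0244/0.0328 = 0.743.

74.3%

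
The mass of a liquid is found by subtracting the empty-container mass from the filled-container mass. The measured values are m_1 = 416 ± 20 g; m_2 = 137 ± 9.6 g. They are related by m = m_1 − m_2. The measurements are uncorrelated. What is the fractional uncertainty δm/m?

0.0795

Each term contributes (cᵢ δxᵢ)² to (δm)²:
  (δm_1)² = 400;  (δm_2)² = 92.2
δm = √(492) = 22.2 g
m = 279 g, so δm/m = 22.2/279 = 0.0795.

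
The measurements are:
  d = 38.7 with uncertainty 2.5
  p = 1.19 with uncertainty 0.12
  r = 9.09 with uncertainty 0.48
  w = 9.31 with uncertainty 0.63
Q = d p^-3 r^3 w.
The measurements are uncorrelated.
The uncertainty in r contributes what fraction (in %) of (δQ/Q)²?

(δQ/Q)² = (1·δd/d)² + (-3·δp/p)² + (3·δr/r)² + (1·δw/w)²
  d term: (1×0.0646)² = 0.00417
  p term: (-3×0.101)² = 0.0915
  r term: (3×0.0528)² = 0.0251
  w term: (1×0.0677)² = 0.00458
Total = 0.125. Share from r = 0.0251/0.125 = 0.200.

20.0%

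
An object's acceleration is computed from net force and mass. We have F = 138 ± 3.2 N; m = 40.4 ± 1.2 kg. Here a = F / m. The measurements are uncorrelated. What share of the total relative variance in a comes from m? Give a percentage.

62.1%

(δa/a)² = (1·δF/F)² + (-1·δm/m)²
  F term: (1×0.0232)² = 0.000538
  m term: (-1×0.0297)² = 0.000882
Total = 0.00142. Share from m = 0.000882/0.00142 = 0.621.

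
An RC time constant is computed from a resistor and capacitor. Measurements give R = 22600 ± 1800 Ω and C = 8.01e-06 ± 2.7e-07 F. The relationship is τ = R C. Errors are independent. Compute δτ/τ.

0.0865

Products/powers → add relative errors in quadrature, weighted by exponent:
  (1·δR/R)² = (1×0.0796)² = 0.00634;  (1·δC/C)² = (1×0.0337)² = 0.00114
δτ/τ = √(0.00748) = 0.0865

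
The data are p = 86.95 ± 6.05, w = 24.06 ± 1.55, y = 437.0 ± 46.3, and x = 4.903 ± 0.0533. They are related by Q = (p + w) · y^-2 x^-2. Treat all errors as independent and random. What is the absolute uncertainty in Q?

5.33e-06

Let u = p + w = 111.0. δu = √(δp² + δw²) = √(36.6 + 2.40) = 6.25, so δu/u = 0.0563.
Q is then a monomial in u, y, x:
δQ/Q = √((δu/u)² + (-2·δy/y)² + (-2·δx/x)²) = √(0.00317 + 0.0449 + 0.000473) = 0.220
Q = 2.418e-05, so δQ = 0.220 × 2.418e-05 = 5.33e-06.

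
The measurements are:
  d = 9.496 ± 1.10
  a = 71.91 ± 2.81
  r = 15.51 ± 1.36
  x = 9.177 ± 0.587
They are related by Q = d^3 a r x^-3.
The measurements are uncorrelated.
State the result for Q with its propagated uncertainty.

Products/powers → add relative errors in quadrature, weighted by exponent:
  (3·δd/d)² = (3×0.116)² = 0.121;  (1·δa/a)² = (1×0.0391)² = 0.00153;  (1·δr/r)² = (1×0.0877)² = 0.00769;  (-3·δx/x)² = (-3×0.0640)² = 0.0368
δQ/Q = √(0.167) = 0.408
Q = 1236, so δQ = 0.408 × 1236 = 505.

1236 ± 505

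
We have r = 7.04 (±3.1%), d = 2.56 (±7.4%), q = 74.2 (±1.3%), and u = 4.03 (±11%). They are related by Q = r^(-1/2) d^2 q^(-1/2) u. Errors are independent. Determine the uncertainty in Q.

0.214

Relative error in a monomial: (δQ/Q)² = Σ (nᵢ · δxᵢ/xᵢ)².
  (−½·δr/r)² = (-0.5×0.0310)² = 0.000240;  (2·δd/d)² = (2×0.0740)² = 0.0219;  (−½·δq/q)² = (-0.5×0.0130)² = 4.23e-05;  (1·δu/u)² = (1×0.110)² = 0.0121
δQ/Q = √(0.0343) = 0.185
Q = 1.16, so δQ = 0.185 × 1.16 = 0.214.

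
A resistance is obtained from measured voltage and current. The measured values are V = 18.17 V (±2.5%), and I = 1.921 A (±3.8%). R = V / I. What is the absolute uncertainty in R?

0.430 Ω

R is a product of powers, so relative uncertainties combine in quadrature:
  (1·δV/V)² = (1×0.0250)² = 0.000625;  (-1·δI/I)² = (-1×0.0380)² = 0.00144
δR/R = √(0.00207) = 0.0455
R = 9.459 Ω, so δR = 0.0455 × 9.459 = 0.430 Ω.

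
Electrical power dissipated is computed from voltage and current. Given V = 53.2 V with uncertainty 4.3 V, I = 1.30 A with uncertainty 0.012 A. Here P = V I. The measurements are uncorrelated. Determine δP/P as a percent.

8.14%

For a monomial P ∝ V, I, fractional errors add in quadrature:
  (1·δV/V)² = (1×0.0808)² = 0.00653;  (1·δI/I)² = (1×0.00923)² = 8.52e-05
δP/P = √(0.00662) = 0.0814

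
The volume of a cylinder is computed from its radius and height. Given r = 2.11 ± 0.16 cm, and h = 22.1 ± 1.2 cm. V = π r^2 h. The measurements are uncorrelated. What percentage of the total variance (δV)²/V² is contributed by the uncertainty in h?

11.4%

(δV/V)² = (2·δr/r)² + (1·δh/h)²
  r term: (2×0.0758)² = 0.0230
  h term: (1×0.0543)² = 0.00295
Total = 0.0259. Share from h = 0.00295/0.0259 = 0.114.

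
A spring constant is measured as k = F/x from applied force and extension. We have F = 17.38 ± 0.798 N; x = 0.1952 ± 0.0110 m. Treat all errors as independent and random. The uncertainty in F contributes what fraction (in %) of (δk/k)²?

39.9%

(δk/k)² = (1·δF/F)² + (-1·δx/x)²
  F term: (1×0.0459)² = 0.00211
  x term: (-1×0.0564)² = 0.00318
Total = 0.00528. Share from F = 0.00211/0.00528 = 0.399.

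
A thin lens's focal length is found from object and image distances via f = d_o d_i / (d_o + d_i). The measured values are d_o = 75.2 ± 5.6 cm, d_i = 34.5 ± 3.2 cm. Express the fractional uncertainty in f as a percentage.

∂f/∂d_o = (d_i/(d_o+d_i))² = 0.0989;  ∂f/∂d_i = (d_o/(d_o+d_i))² = 0.470
δf = √((∂f/∂d_o · δd_o)² + (∂f/∂d_i · δd_i)²) = √(0.307 + 2.26) = 1.60 cm
f = 23.6 cm, so δf/f = 1.60/23.6 = 0.0678.

6.78%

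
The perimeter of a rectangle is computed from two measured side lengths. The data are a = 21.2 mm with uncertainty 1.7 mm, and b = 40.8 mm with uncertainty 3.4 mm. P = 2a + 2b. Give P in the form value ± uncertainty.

124 ± 7.60 mm

Sums and differences: (δP)² = Σ (cᵢ δxᵢ)².
  (2·δa)² = 11.6;  (2·δb)² = 46.2
δP = √(57.8) = 7.60 mm
P = 124 mm.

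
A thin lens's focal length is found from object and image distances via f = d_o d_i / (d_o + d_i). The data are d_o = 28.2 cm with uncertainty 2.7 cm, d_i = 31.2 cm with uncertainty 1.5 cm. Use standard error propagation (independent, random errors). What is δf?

0.818 cm

∂f/∂d_o = (d_i/(d_o+d_i))² = 0.276;  ∂f/∂d_i = (d_o/(d_o+d_i))² = 0.225
δf = √((∂f/∂d_o · δd_o)² + (∂f/∂d_i · δd_i)²) = √(0.555 + 0.114) = 0.818 cm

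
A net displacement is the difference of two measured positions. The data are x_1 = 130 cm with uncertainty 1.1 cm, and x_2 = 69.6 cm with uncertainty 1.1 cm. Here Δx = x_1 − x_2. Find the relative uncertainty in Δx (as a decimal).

0.0258

Each term contributes (cᵢ δxᵢ)² to (δΔx)²:
  (δx_1)² = 1.21;  (δx_2)² = 1.21
δΔx = √(2.42) = 1.56 cm
Δx = 60.4 cm, so δΔx/Δx = 1.56/60.4 = 0.0258.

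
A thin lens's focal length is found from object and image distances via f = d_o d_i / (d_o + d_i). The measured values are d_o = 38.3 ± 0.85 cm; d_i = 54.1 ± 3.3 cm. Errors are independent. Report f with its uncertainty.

22.4 ± 0.637 cm

∂f/∂d_o = (d_i/(d_o+d_i))² = 0.343;  ∂f/∂d_i = (d_o/(d_o+d_i))² = 0.172
δf = √((∂f/∂d_o · δd_o)² + (∂f/∂d_i · δd_i)²) = √(0.0849 + 0.321) = 0.637 cm
f = 22.4 cm.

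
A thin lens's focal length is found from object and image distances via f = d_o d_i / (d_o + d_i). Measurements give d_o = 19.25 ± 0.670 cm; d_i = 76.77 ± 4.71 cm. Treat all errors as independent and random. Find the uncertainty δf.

∂f/∂d_o = (d_i/(d_o+d_i))² = 0.639;  ∂f/∂d_i = (d_o/(d_o+d_i))² = 0.0402
δf = √((∂f/∂d_o · δd_o)² + (∂f/∂d_i · δd_i)²) = √(0.183 + 0.0358) = 0.468 cm

0.468 cm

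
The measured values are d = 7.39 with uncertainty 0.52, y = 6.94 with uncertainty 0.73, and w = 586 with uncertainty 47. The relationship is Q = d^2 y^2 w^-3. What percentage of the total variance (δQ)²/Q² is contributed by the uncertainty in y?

(δQ/Q)² = (2·δd/d)² + (2·δy/y)² + (-3·δw/w)²
  d term: (2×0.0704)² = 0.0198
  y term: (2×0.105)² = 0.0443
  w term: (-3×0.0802)² = 0.0579
Total = 0.122. Share from y = 0.0443/0.122 = 0.363.

36.3%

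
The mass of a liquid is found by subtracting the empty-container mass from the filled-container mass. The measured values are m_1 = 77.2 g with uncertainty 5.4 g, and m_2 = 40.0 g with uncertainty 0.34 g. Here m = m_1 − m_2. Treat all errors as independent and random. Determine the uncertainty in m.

Each term contributes (cᵢ δxᵢ)² to (δm)²:
  (δm_1)² = 29.2;  (δm_2)² = 0.116
δm = √(29.3) = 5.41 g

5.41 g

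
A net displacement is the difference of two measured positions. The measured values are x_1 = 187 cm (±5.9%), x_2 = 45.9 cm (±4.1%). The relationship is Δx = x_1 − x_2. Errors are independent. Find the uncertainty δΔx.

Sums and differences: (δΔx)² = Σ (cᵢ δxᵢ)².
  (δx_1)² = 122;  (δx_2)² = 3.54
δΔx = √(125) = 11.2 cm

11.2 cm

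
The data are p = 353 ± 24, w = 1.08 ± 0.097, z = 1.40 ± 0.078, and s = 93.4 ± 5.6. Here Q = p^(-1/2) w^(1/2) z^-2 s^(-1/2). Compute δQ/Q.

Since Q is a product/quotient, work with relative uncertainties:
  (−½·δp/p)² = (-0.5×0.0680)² = 0.00116;  (½·δw/w)² = (0.5×0.0898)² = 0.00202;  (-2·δz/z)² = (-2×0.0557)² = 0.0124;  (−½·δs/s)² = (-0.5×0.0600)² = 0.000899
δQ/Q = √(0.0165) = 0.128

0.128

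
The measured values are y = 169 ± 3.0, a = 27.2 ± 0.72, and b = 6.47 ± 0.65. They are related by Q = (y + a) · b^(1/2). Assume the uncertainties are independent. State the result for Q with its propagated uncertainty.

499 ± 26.3

Let u = y + a = 196. δu = √(δy² + δa²) = √(9.00 + 0.518) = 3.09, so δu/u = 0.0157.
Q is then a monomial in u, b:
δQ/Q = √((δu/u)² + (½·δb/b)²) = √(0.000247 + 0.00252) = 0.0526
Q = 499, so δQ = 0.0526 × 499 = 26.3.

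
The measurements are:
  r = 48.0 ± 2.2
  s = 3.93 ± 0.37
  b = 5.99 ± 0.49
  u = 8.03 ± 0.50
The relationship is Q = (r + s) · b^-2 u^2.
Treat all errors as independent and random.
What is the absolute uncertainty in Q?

Let w = r + s = 51.9. δw = √(δr² + δs²) = √(4.84 + 0.137) = 2.23, so δw/w = 0.0430.
Q is then a monomial in w, b, u:
δQ/Q = √((δw/w)² + (-2·δb/b)² + (2·δu/u)²) = √(0.00185 + 0.0268 + 0.0155) = 0.210
Q = 93.3, so δQ = 0.210 × 93.3 = 19.6.

19.6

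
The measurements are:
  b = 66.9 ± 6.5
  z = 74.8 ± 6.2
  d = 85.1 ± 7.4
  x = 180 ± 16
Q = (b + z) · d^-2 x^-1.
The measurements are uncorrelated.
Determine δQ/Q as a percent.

20.5%

Let u = b + z = 142. δu = √(δb² + δz²) = √(42.2 + 38.4) = 8.98, so δu/u = 0.0634.
Q is then a monomial in u, d, x:
δQ/Q = √((δu/u)² + (-2·δd/d)² + (-1·δx/x)²) = √(0.00402 + 0.0302 + 0.00790) = 0.205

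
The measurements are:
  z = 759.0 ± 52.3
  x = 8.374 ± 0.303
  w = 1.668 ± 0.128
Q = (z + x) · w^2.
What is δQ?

359

Let u = z + x = 767.4. δu = √(δz² + δx²) = √(2740 + 0.0918) = 52.3, so δu/u = 0.0682.
Q is then a monomial in u, w:
δQ/Q = √((δu/u)² + (2·δw/w)²) = √(0.00465 + 0.0236) = 0.168
Q = 2135, so δQ = 0.168 × 2135 = 359.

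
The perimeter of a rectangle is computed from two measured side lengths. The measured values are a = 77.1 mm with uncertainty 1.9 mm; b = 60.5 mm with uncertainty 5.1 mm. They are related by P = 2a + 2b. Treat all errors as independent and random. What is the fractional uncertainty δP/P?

0.0396

For a sum/difference, combine absolute errors in quadrature:
  (2·δa)² = 14.4;  (2·δb)² = 104
δP = √(118) = 10.9 mm
P = 275 mm, so δP/P = 10.9/275 = 0.0396.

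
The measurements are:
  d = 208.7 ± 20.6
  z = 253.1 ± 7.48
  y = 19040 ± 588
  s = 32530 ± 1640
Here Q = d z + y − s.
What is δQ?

5710

Let p = d·z = 52820. δp/p = √((1·δd/d)² + (1·δz/z)²) = √(0.00974 + 0.000873) = 0.103, so δp = 5440.
Q = p + y − s: δQ = √(δp² + δy² + δs²) = √(2.96e+07 + 3.46e+05 + 2.69e+06) = 5710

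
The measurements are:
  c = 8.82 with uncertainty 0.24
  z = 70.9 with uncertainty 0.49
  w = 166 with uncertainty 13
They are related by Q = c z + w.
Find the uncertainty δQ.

21.8

Let p = c·z = 625. δp/p = √((1·δc/c)² + (1·δz/z)²) = √(0.000740 + 4.78e-05) = 0.0281, so δp = 17.6.
Q = p + w: δQ = √(δp² + δw²) = √(308 + 169) = 21.8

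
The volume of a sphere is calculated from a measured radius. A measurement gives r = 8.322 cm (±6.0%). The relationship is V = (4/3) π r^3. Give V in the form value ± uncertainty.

2414 ± 435 cm^3

For a monomial V ∝ r^3, fractional errors add in quadrature:
  (3·δr/r)² = (3×0.0600)² = 0.0324
δV/V = √(0.0324) = 0.180
V = 2414 cm^3, so δV = 0.180 × 2414 = 435 cm^3.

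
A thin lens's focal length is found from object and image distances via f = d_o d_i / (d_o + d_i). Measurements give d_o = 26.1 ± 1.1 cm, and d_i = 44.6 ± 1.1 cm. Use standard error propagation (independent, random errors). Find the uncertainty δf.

∂f/∂d_o = (d_i/(d_o+d_i))² = 0.398;  ∂f/∂d_i = (d_o/(d_o+d_i))² = 0.136
δf = √((∂f/∂d_o · δd_o)² + (∂f/∂d_i · δd_i)²) = √(0.192 + 0.0225) = 0.463 cm

0.463 cm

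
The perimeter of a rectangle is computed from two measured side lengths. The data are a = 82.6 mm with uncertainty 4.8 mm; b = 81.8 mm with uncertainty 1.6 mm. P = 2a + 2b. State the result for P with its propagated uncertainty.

P is a linear combination, so absolute uncertainties add in quadrature:
  (2·δa)² = 92.2;  (2·δb)² = 10.2
δP = √(102) = 10.1 mm
P = 329 mm.

329 ± 10.1 mm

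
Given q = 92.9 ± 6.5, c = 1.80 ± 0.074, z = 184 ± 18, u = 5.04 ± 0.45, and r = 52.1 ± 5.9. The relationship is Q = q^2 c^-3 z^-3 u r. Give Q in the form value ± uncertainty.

0.0624 ± 0.0235

Relative error in a monomial: (δQ/Q)² = Σ (nᵢ · δxᵢ/xᵢ)².
  (2·δq/q)² = (2×0.0700)² = 0.0196;  (-3·δc/c)² = (-3×0.0411)² = 0.0152;  (-3·δz/z)² = (-3×0.0978)² = 0.0861;  (1·δu/u)² = (1×0.0893)² = 0.00797;  (1·δr/r)² = (1×0.113)² = 0.0128
δQ/Q = √(0.142) = 0.376
Q = 0.0624, so δQ = 0.376 × 0.0624 = 0.0235.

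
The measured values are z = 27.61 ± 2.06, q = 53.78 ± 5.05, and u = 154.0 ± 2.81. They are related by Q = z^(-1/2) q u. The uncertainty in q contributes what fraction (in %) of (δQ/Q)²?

(δQ/Q)² = (−½·δz/z)² + (1·δq/q)² + (1·δu/u)²
  z term: (-0.5×0.0746)² = 0.00139
  q term: (1×0.0939)² = 0.00882
  u term: (1×0.0182)² = 0.000333
Total = 0.0105. Share from q = 0.00882/0.0105 = 0.836.

83.6%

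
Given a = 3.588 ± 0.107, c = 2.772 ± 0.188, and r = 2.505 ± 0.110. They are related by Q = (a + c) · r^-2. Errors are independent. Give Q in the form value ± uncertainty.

1.014 ± 0.0955

Let u = a + c = 6.360. δu = √(δa² + δc²) = √(0.0114 + 0.0353) = 0.216, so δu/u = 0.0340.
Q is then a monomial in u, r:
δQ/Q = √((δu/u)² + (-2·δr/r)²) = √(0.00116 + 0.00771) = 0.0942
Q = 1.014, so δQ = 0.0942 × 1.014 = 0.0955.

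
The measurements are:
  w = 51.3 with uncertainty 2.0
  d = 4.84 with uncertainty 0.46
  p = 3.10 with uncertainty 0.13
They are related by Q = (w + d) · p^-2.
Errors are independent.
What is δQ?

Let u = w + d = 56.1. δu = √(δw² + δd²) = √(4.00 + 0.212) = 2.05, so δu/u = 0.0366.
Q is then a monomial in u, p:
δQ/Q = √((δu/u)² + (-2·δp/p)²) = √(0.00134 + 0.00703) = 0.0915
Q = 5.84, so δQ = 0.0915 × 5.84 = 0.534.

0.534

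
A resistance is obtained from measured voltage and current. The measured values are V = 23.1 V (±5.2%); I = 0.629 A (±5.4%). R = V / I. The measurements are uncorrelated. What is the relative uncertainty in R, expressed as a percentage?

Since R is a product/quotient, work with relative uncertainties:
  (1·δV/V)² = (1×0.0520)² = 0.00270;  (-1·δI/I)² = (-1×0.0540)² = 0.00292
δR/R = √(0.00562) = 0.0750

7.50%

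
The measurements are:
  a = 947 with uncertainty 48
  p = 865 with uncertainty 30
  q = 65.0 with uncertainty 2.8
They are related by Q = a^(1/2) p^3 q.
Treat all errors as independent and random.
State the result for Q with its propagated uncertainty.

Since Q is a product/quotient, work with relative uncertainties:
  (½·δa/a)² = (0.5×0.0507)² = 0.000642;  (3·δp/p)² = (3×0.0347)² = 0.0108;  (1·δq/q)² = (1×0.0431)² = 0.00186
δQ/Q = √(0.0133) = 0.115
Q = 1.29e+12, so δQ = 0.115 × 1.29e+12 = 1.49e+11.

(1.29 ± 0.149) × 10^12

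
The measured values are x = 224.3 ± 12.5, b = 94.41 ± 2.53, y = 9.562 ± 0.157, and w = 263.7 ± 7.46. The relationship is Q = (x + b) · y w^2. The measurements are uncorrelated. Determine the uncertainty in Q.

1.51e+07

Let u = x + b = 318.7. δu = √(δx² + δb²) = √(156 + 6.40) = 12.8, so δu/u = 0.0400.
Q is then a monomial in u, y, w:
δQ/Q = √((δu/u)² + (1·δy/y)² + (2·δw/w)²) = √(0.00160 + 0.000270 + 0.00320) = 0.0712
Q = 2.119e+08, so δQ = 0.0712 × 2.119e+08 = 1.51e+07.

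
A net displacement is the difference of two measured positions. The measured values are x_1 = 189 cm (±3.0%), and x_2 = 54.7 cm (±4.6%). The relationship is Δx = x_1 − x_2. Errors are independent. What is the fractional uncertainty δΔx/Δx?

0.0462

Absolute uncertainties add in quadrature for a linear combination:
  (δx_1)² = 32.1;  (δx_2)² = 6.33
δΔx = √(38.5) = 6.20 cm
Δx = 134 cm, so δΔx/Δx = 6.20/134 = 0.0462.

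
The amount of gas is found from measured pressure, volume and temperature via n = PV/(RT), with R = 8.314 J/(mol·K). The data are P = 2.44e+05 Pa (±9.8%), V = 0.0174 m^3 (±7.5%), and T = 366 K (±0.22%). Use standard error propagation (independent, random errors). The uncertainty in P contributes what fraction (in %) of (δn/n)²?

63.0%

(δn/n)² = (1·δP/P)² + (1·δV/V)² + (-1·δT/T)²
  P term: (1×0.0980)² = 0.00960
  V term: (1×0.0750)² = 0.00562
  T term: (-1×0.00220)² = 4.84e-06
Total = 0.0152. Share from P = 0.00960/0.0152 = 0.630.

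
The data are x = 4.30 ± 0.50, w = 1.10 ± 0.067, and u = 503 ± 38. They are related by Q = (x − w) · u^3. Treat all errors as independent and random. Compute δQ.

Let h = x − w = 3.20. δh = √(δx² + δw²) = √(0.250 + 0.00449) = 0.504, so δh/h = 0.158.
Q is then a monomial in h, u:
δQ/Q = √((δh/h)² + (3·δu/u)²) = √(0.0249 + 0.0514) = 0.276
Q = 4.07e+08, so δQ = 0.276 × 4.07e+08 = 1.12e+08.

1.12e+08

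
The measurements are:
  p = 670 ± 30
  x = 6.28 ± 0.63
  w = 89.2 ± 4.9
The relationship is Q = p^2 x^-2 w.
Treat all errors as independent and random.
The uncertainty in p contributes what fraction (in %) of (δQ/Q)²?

15.6%

(δQ/Q)² = (2·δp/p)² + (-2·δx/x)² + (1·δw/w)²
  p term: (2×0.0448)² = 0.00802
  x term: (-2×0.100)² = 0.0403
  w term: (1×0.0549)² = 0.00302
Total = 0.0513. Share from p = 0.00802/0.0513 = 0.156.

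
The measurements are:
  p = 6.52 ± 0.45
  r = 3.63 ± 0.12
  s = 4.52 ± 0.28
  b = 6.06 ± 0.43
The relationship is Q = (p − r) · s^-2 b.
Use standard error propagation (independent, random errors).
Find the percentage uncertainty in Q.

Let u = p − r = 2.89. δu = √(δp² + δr²) = √(0.203 + 0.0144) = 0.466, so δu/u = 0.161.
Q is then a monomial in u, s, b:
δQ/Q = √((δu/u)² + (-2·δs/s)² + (1·δb/b)²) = √(0.0260 + 0.0153 + 0.00503) = 0.215

21.5%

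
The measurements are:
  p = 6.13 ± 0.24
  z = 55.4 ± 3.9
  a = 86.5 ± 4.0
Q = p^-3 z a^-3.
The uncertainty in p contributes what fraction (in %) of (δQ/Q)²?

(δQ/Q)² = (-3·δp/p)² + (1·δz/z)² + (-3·δa/a)²
  p term: (-3×0.0392)² = 0.0138
  z term: (1×0.0704)² = 0.00496
  a term: (-3×0.0462)² = 0.0192
Total = 0.0380. Share from p = 0.0138/0.0380 = 0.363.

36.3%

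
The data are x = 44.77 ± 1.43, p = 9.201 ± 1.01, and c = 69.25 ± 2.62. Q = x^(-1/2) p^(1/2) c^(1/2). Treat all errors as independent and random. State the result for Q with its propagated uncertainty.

Relative error in a monomial: (δQ/Q)² = Σ (nᵢ · δxᵢ/xᵢ)².
  (−½·δx/x)² = (-0.5×0.0319)² = 0.000255;  (½·δp/p)² = (0.5×0.110)² = 0.00301;  (½·δc/c)² = (0.5×0.0378)² = 0.000358
δQ/Q = √(0.00363) = 0.0602
Q = 3.773, so δQ = 0.0602 × 3.773 = 0.227.

3.773 ± 0.227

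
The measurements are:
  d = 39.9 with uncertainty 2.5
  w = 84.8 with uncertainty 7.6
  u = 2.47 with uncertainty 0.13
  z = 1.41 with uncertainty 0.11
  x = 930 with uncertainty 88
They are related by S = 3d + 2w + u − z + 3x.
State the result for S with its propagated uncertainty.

3080 ± 265

Each term contributes (cᵢ δxᵢ)² to (δS)²:
  (3·δd)² = 56.2;  (2·δw)² = 231;  (δu)² = 0.0169;  (δz)² = 0.0121;  (3·δx)² = 69700
δS = √(70000) = 265
S = 3080.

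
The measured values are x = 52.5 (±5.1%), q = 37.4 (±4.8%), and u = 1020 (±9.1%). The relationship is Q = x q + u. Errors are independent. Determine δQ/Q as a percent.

5.56%

Let p = x·q = 1960. δp/p = √((1·δx/x)² + (1·δq/q)²) = √(0.00260 + 0.00230) = 0.0700, so δp = 138.
Q = p + u: δQ = √(δp² + δu²) = √(18900 + 8620) = 166
Q = 2980, so δQ/Q = 166/2980 = 0.0556.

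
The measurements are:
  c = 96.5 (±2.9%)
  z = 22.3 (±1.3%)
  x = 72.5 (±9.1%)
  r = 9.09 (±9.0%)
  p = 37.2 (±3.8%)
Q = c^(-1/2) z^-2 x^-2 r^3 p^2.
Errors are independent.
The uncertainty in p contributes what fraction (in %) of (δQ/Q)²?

(δQ/Q)² = (−½·δc/c)² + (-2·δz/z)² + (-2·δx/x)² + (3·δr/r)² + (2·δp/p)²
  c term: (-0.5×0.0290)² = 0.000210
  z term: (-2×0.0130)² = 0.000676
  x term: (-2×0.0910)² = 0.0331
  r term: (3×0.0900)² = 0.0729
  p term: (2×0.0380)² = 0.00578
Total = 0.113. Share from p = 0.00578/0.113 = 0.0513.

5.13%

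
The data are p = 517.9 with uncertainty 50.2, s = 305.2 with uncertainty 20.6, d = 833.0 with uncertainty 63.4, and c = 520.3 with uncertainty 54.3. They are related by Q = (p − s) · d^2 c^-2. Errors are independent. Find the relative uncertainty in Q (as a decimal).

Let u = p − s = 212.7. δu = √(δp² + δs²) = √(2520 + 424) = 54.3, so δu/u = 0.255.
Q is then a monomial in u, d, c:
δQ/Q = √((δu/u)² + (2·δd/d)² + (-2·δc/c)²) = √(0.0651 + 0.0232 + 0.0436) = 0.363

0.363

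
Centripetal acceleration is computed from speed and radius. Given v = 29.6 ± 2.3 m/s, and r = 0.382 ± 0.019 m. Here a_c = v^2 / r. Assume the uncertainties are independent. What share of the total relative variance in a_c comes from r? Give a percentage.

9.29%

(δa_c/a_c)² = (2·δv/v)² + (-1·δr/r)²
  v term: (2×0.0777)² = 0.0242
  r term: (-1×0.0497)² = 0.00247
Total = 0.0266. Share from r = 0.00247/0.0266 = 0.0929.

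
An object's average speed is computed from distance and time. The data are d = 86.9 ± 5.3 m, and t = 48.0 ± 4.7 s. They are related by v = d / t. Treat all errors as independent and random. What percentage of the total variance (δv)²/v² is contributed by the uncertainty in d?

28.0%

(δv/v)² = (1·δd/d)² + (-1·δt/t)²
  d term: (1×0.0610)² = 0.00372
  t term: (-1×0.0979)² = 0.00959
Total = 0.0133. Share from d = 0.00372/0.0133 = 0.280.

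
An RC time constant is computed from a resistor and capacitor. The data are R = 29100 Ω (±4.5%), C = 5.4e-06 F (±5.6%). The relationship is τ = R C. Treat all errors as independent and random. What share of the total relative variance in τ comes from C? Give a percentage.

60.8%

(δτ/τ)² = (1·δR/R)² + (1·δC/C)²
  R term: (1×0.0450)² = 0.00202
  C term: (1×0.0560)² = 0.00314
Total = 0.00516. Share from C = 0.00314/0.00516 = 0.608.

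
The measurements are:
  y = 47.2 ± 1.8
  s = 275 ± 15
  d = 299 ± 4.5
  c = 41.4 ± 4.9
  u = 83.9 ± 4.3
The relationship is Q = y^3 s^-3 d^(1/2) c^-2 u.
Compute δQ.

Products/powers → add relative errors in quadrature, weighted by exponent:
  (3·δy/y)² = (3×0.0381)² = 0.0131;  (-3·δs/s)² = (-3×0.0545)² = 0.0268;  (½·δd/d)² = (0.5×0.0151)² = 5.66e-05;  (-2·δc/c)² = (-2×0.118)² = 0.0560;  (1·δu/u)² = (1×0.0513)² = 0.00263
δQ/Q = √(0.0986) = 0.314
Q = 0.00428, so δQ = 0.314 × 0.00428 = 0.00134.

0.00134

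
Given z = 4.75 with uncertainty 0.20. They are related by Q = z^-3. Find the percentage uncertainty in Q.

12.6%

Products/powers → add relative errors in quadrature, weighted by exponent:
  (-3·δz/z)² = (-3×0.0421)² = 0.0160
δQ/Q = √(0.0160) = 0.126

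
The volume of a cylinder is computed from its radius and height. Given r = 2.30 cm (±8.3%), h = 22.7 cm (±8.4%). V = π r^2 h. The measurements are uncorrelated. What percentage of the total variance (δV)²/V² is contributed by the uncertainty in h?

20.4%

(δV/V)² = (2·δr/r)² + (1·δh/h)²
  r term: (2×0.0830)² = 0.0276
  h term: (1×0.0840)² = 0.00706
Total = 0.0346. Share from h = 0.00706/0.0346 = 0.204.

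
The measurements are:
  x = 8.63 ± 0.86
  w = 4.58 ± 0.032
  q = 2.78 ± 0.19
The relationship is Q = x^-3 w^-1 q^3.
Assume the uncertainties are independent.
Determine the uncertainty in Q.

Relative error in a monomial: (δQ/Q)² = Σ (nᵢ · δxᵢ/xᵢ)².
  (-3·δx/x)² = (-3×0.0997)² = 0.0894;  (-1·δw/w)² = (-1×0.00699)² = 4.88e-05;  (3·δq/q)² = (3×0.0683)² = 0.0420
δQ/Q = √(0.131) = 0.363
Q = 0.00730, so δQ = 0.363 × 0.00730 = 0.00265.

0.00265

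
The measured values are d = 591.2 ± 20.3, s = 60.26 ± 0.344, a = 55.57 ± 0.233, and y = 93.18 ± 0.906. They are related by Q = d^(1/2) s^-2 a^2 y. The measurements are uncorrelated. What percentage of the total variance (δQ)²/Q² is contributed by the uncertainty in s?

22.1%

(δQ/Q)² = (½·δd/d)² + (-2·δs/s)² + (2·δa/a)² + (1·δy/y)²
  d term: (0.5×0.0343)² = 0.000295
  s term: (-2×0.00571)² = 0.000130
  a term: (2×0.00419)² = 7.03e-05
  y term: (1×0.00972)² = 9.45e-05
Total = 0.000590. Share from s = 0.000130/0.000590 = 0.221.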